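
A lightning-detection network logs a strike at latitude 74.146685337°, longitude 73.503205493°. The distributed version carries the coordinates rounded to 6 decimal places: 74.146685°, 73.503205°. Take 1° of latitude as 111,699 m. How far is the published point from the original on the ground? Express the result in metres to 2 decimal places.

The latitude changed by +0.000000337° and the longitude by +0.000000493°.
N–S: 0.000000337° × 111699 m/° = 0.0376426 m.
East–west at this latitude: 0.000000493° × 111699 × cos 74.1467° ≈ 0.000000493 × 30513.4 = 0.0150431 m.
Hypotenuse of the two orthogonal shifts: √(0.0376426² + 0.0150431²) = 0.0405371 m.

0.04 metres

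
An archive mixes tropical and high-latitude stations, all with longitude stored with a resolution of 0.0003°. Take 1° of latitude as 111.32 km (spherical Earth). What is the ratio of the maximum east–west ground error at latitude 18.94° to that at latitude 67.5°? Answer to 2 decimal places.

With a 0.0003° grid the true value lies within half a step, ±0.0003°/2 = ±0.00015°, of the stored one.
Error at 18.94° = 0.00015° × 111320 × cos 18.94° ≈ 16.698 × 0.9459 = 15.794 m.
At 67.5°: 0.00015° × 111320 × cos 67.5° = 0.00015 × 111320 × 0.3827 ≈ 6.39 m.
Ratio: 15.794 / 6.39 = cos 18.94° / cos 67.5° ≈ 2.4716.

2.47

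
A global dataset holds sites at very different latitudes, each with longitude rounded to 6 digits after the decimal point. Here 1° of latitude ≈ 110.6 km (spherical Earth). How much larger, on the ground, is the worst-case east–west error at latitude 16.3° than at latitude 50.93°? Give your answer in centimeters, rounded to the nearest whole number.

Rounding to 6 decimal places leaves the longitude within ±5e-07° of the true value.
At 16.3°: 5e-07° × 110600 × cos 16.3° = 5e-07 × 110600 × 0.9598 ≈ 0.053077 m.
At 50.93°: 5e-07° × 110600 × cos 50.93° = 5e-07 × 110600 × 0.6303 ≈ 0.034854 m.
So the lower-latitude error exceeds the higher by 0.053077 − 0.034854 = 0.018223 m.
That is 0.0182233 m = 1.8223 cm.

2 centimeters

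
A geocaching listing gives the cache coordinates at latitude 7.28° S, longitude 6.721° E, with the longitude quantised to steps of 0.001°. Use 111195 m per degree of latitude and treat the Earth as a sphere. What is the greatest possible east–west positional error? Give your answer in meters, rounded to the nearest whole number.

55 meters

With a 0.001° grid the true value lies within half a step, ±0.001°/2 = ±0.0005°, of the stored one.
At latitude 7.28° a degree of longitude spans 111195 m × cos 7.28° = 111195 × 0.9919 ≈ 110299 m.
Maximum E–W displacement: 0.0005 × 110299 = 55.1493 m.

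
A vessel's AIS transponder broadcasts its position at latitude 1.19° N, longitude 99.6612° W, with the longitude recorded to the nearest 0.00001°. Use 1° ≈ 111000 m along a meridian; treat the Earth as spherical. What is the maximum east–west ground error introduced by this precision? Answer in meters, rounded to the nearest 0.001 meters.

Rounding to 5 decimal places leaves the longitude within ±5e-06° of the true value.
At latitude 1.19° a degree of longitude spans 111000 m × cos 1.19° = 111000 × 0.9998 ≈ 110976 m.
East–west error: 5e-06° × 110976 m/° ≈ 0.55488 m.

0.555 meters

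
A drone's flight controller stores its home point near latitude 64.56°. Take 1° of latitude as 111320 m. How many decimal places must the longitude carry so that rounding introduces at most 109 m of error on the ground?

3 decimal places

At 64.56° one degree of longitude covers 111320 × cos 64.56° ≈ 111320 × 0.4296 ≈ 47819.3 m.
N decimal places → at most half a unit in the last place, 0.5 × 10⁻ᴺ° = 47819.3/2 × 10⁻ᴺ m.
Setting 23909.6 × 10⁻ᴺ ≤ 109 gives 10ᴺ ≥ 219.4, i.e. N ≥ 2.34.
So 3 decimal places suffice (23.9 m); 2 would allow up to 239 m.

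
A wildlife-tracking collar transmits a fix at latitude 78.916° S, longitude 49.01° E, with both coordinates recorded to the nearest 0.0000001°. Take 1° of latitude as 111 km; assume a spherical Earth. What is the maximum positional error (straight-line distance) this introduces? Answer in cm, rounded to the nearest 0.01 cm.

Rounding to 7 decimal places leaves each coordinate within ±5e-08° of the true value.
North–south component: 5e-08° × 111000 = 0.00555 m.
Longitude error → 5e-08 × 111000 × cos 78.916° = 5e-08 × 111000 × 0.1922 ≈ 0.00106698 m.
The two errors are perpendicular, so the maximum displacement is √(0.00555² + 0.00106698²) ≈ 0.00565163 m.
That is 0.00565163 m = 0.56516 cm.

0.57 cm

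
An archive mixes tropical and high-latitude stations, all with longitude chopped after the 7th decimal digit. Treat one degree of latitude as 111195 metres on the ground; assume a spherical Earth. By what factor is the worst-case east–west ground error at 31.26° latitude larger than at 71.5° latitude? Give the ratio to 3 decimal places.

Truncating at 7 decimal places can drop up to a full unit in the last place, so the longitude may be off by as much as 1e-07°.
At 31.26°: 1e-07° × 111195 × cos 31.26° = 1e-07 × 111195 × 0.8548 ≈ 0.0095052 m.
Error at 71.5° = 1e-07° × 111195 × cos 71.5° ≈ 0.011119 × 0.3173 = 0.0035283 m.
The ratio reduces to cos 31.26° / cos 71.5° = 0.8548/0.3173 ≈ 2.6940.

2.694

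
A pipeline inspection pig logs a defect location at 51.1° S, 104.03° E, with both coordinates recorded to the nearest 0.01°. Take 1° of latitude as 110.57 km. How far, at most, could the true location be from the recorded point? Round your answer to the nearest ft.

2142 ft

Rounding to 2 decimal places leaves each coordinate within ±0.005° of the true value.
Latitude error → 0.005 × 110570 = 552.85 m along the meridian.
Longitude error → 0.005 × 110570 × cos 51.1° = 0.005 × 110570 × 0.6280 ≈ 347.169 m.
The two errors are perpendicular, so the maximum displacement is √(552.85² + 347.169²) ≈ 652.817 m.
In feet: 652.817 m ÷ 0.3048 ≈ 2141.8 ft.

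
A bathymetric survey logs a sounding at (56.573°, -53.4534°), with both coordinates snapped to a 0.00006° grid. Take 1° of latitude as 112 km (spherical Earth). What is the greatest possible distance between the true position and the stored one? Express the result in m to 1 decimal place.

With a 0.00006° grid the true value lies within half a step, ±0.00006°/2 = ±3e-05°, of the stored one.
Latitude error → 3e-05 × 112000 = 3.36 m along the meridian.
E–W at 56.573°: 3e-05° × 112000 × cos 56.573° = 3e-05 × 112000 × 0.5509 ≈ 1.85094 m.
Combining orthogonally: (3.36² + 1.85094²)^½ ≈ 3.83609 m.

3.8 m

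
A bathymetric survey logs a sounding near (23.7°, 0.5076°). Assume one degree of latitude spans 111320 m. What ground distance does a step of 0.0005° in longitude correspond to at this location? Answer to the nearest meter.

51 meters

0.0005° of longitude at 23.7° is 0.0005 × 111320 × cos 23.7° ≈ 0.0005 × 101932 = 50.9658 m.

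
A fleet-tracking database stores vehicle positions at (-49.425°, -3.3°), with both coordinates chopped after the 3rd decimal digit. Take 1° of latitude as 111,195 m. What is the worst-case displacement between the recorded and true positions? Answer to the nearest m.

133 m

Truncating at 3 decimal places can drop up to a full unit in the last place, so each coordinate may be off by as much as 0.001°.
N–S: 0.001° × 111195 m/° = 111.195 m.
E–W at 49.425°: 0.001° × 111195 × cos 49.425° = 0.001 × 111195 × 0.6504 ≈ 72.326 m.
Worst case both components are at the extreme and orthogonal: √(111.195² + 72.326²) ≈ 132.648 m.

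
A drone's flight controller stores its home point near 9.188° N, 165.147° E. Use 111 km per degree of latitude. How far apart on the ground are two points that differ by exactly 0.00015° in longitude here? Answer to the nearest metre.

16 metres

One degree of longitude here spans 111000 × cos 9.188° = 111000 × 0.9872 ≈ 109576 m; 0.00015° of that is 16.4364 m.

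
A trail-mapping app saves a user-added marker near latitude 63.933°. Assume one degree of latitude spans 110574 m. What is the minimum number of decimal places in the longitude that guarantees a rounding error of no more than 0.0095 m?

At 63.933° one degree of longitude covers 110574 × cos 63.933° ≈ 110574 × 0.4394 ≈ 48588.6 m.
N decimal places → at most half a unit in the last place, 0.5 × 10⁻ᴺ° = 48588.6/2 × 10⁻ᴺ m.
Need 0.5 × 48588.6 × 10⁻ᴺ ≤ 0.0095 → 10⁻ᴺ ≤ 3.910e-07, so N ≥ 6.41.
So 7 decimal places suffice (0.00243 m); 6 would allow up to 0.0243 m.

7 decimal places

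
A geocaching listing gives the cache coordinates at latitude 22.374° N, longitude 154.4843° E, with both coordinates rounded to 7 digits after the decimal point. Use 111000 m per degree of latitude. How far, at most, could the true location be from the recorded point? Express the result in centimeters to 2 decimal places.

Rounding to 7 decimal places leaves each coordinate within ±5e-08° of the true value.
North–south component: 5e-08° × 111000 = 0.00555 m.
E–W at 22.374°: 5e-08° × 111000 × cos 22.374° = 5e-08 × 111000 × 0.9247 ≈ 0.00513219 m.
Worst case both components are at the extreme and orthogonal: √(0.00555² + 0.00513219²) ≈ 0.00755922 m.
That is 0.00755922 m = 0.75592 cm.

0.76 centimeters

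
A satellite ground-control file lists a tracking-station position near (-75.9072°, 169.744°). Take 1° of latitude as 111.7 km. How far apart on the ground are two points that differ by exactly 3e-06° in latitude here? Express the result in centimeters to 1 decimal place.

3e-06° × 111700 m/° = 0.3351 m.
That is 0.3351 m = 33.51 cm.

33.5 centimeters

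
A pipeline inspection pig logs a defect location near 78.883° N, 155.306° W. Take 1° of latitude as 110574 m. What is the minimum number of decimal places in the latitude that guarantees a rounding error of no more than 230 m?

One degree of latitude covers 110574 m.
With N decimal places the half-ulp bound is 0.5·10⁻ᴺ°, or 0.5·10⁻ᴺ × 110574 m on the ground.
Setting 55287 × 10⁻ᴺ ≤ 230 gives 10ᴺ ≥ 240.4, i.e. N ≥ 2.38.
N = 2 would give 553 m (too coarse); N = 3 gives 55.3 m ≤ 230 m.

3 decimal places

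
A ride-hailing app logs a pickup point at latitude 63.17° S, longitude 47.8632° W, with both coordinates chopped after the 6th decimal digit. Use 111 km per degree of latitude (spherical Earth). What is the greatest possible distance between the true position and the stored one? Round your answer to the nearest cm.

12 cm

Truncating at 6 decimal places can drop up to a full unit in the last place, so each coordinate may be off by as much as 1e-06°.
Latitude error → 1e-06 × 111000 = 0.111 m along the meridian.
E–W at 63.17°: 1e-06° × 111000 × cos 63.17° = 1e-06 × 111000 × 0.4513 ≈ 0.0500993 m.
Worst case both components are at the extreme and orthogonal: √(0.111² + 0.0500993²) ≈ 0.121782 m.
That is 0.121782 m = 12.178 cm.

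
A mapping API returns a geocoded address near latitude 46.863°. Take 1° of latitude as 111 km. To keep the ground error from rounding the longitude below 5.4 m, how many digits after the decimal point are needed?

At 46.863° one degree of longitude covers 111000 × cos 46.863° ≈ 111000 × 0.6837 ≈ 75895.7 m.
N decimal places → at most half a unit in the last place, 0.5 × 10⁻ᴺ° = 75895.7/2 × 10⁻ᴺ m.
Setting 37947.9 × 10⁻ᴺ ≤ 5.4 gives 10ᴺ ≥ 7027, i.e. N ≥ 3.85.
So 4 decimal places suffice (3.79 m); 3 would allow up to 37.9 m.

4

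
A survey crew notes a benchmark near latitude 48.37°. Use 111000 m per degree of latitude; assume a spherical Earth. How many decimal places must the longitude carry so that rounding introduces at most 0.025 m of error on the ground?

7 decimal places

At 48.37° one degree of longitude covers 111000 × cos 48.37° ≈ 111000 × 0.6643 ≈ 73739.3 m.
N decimal places → at most half a unit in the last place, 0.5 × 10⁻ᴺ° = 73739.3/2 × 10⁻ᴺ m.
Need 0.5 × 73739.3 × 10⁻ᴺ ≤ 0.025 → 10⁻ᴺ ≤ 6.781e-07, so N ≥ 6.17.
So 7 decimal places suffice (0.00369 m); 6 would allow up to 0.0369 m.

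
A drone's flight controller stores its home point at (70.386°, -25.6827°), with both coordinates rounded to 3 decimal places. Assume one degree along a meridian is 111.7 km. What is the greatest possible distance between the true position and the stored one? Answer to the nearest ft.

193 ft

Rounding to 3 decimal places leaves each coordinate within ±0.0005° of the true value.
N–S: 0.0005° × 111700 m/° = 55.85 m.
Longitude error → 0.0005 × 111700 × cos 70.386° = 0.0005 × 111700 × 0.3357 ≈ 18.7478 m.
Combining orthogonally: (55.85² + 18.7478²)^½ ≈ 58.9127 m.
Converting: 58.9127 m × 3.2808 ft/m ≈ 193.28 ft.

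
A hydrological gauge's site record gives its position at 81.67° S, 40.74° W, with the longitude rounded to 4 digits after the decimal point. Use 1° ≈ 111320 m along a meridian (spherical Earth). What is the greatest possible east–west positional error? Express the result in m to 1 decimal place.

0.8 m

Rounding to 4 decimal places leaves the longitude within ±5e-05° of the true value.
Parallels shrink by cos φ, so at 81.67° a degree of longitude is 111320 × 0.1449 ≈ 16127.4 m.
East–west error: 5e-05° × 16127.4 m/° ≈ 0.80637 m.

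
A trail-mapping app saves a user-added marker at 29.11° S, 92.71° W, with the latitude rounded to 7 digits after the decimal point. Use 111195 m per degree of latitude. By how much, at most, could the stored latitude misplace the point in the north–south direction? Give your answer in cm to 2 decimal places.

0.56 cm

Rounding to 7 decimal places leaves the latitude within ±5e-08° of the true value.
So the N–S error is at most 5e-08 × 111195 = 0.00555975 m.
That is 0.00555975 m = 0.55597 cm.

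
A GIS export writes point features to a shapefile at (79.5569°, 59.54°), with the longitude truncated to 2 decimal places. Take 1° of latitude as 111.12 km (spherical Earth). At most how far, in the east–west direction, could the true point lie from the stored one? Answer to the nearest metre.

Truncating at 2 decimal places can drop up to a full unit in the last place, so the longitude may be off by as much as 0.01°.
At latitude 79.5569° a degree of longitude spans 111120 m × cos 79.5569° = 111120 × 0.1813 ≈ 20141.5 m.
East–west error: 0.01° × 20141.5 m/° ≈ 201.415 m.

201 metres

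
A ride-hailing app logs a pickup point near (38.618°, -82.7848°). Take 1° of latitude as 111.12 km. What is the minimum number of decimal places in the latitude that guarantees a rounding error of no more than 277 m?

3 decimal places

One degree of latitude covers 111120 m.
With N decimal places the half-ulp bound is 0.5·10⁻ᴺ°, or 0.5·10⁻ᴺ × 111120 m on the ground.
Setting 55560 × 10⁻ᴺ ≤ 277 gives 10ᴺ ≥ 200.6, i.e. N ≥ 2.30.
At 2 places the error can reach 556 m, but 3 places keeps it to 55.6 m.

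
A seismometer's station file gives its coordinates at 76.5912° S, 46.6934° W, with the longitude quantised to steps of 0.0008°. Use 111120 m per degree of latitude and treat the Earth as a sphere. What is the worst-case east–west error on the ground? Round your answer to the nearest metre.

10 metres

With a 0.0008° grid the true value lies within half a step, ±0.0008°/2 = ±0.0004°, of the stored one.
Parallels shrink by cos φ, so at 76.5912° a degree of longitude is 111120 × 0.2319 ≈ 25768.4 m.
So at most 0.0004° × 25768.4 ≈ 10.3074 m east–west.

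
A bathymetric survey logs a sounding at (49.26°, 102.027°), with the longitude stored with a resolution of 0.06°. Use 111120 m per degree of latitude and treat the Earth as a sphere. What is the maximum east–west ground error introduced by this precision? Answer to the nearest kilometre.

2 kilometres

With a 0.06° grid the true value lies within half a step, ±0.06°/2 = ±0.03°, of the stored one.
At latitude 49.26° a degree of longitude spans 111120 m × cos 49.26° = 111120 × 0.6526 ≈ 72520 m.
Maximum E–W displacement: 0.03 × 72520 = 2175.6 m.
That is 2175.6 m = 2.1756 km.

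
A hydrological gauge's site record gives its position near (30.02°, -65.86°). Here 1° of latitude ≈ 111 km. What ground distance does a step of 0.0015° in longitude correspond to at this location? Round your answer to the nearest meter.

0.0015° of longitude at 30.02° is 0.0015 × 111000 × cos 30.02° ≈ 0.0015 × 96109.4 = 144.164 m.

144 meters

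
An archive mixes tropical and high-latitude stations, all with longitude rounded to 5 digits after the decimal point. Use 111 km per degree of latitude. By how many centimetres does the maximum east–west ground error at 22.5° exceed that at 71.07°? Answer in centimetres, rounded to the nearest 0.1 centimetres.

Rounding to 5 decimal places leaves the longitude within ±5e-06° of the true value.
Error at 22.5° = 5e-06° × 111000 × cos 22.5° ≈ 0.555 × 0.9239 = 0.51275 m.
Error at 71.07° = 5e-06° × 111000 × cos 71.07° ≈ 0.555 × 0.3244 = 0.18005 m.
Difference: 0.51275 − 0.18005 = 0.3327 m.
That is 0.332704 m = 33.27 cm.

33.3 centimetres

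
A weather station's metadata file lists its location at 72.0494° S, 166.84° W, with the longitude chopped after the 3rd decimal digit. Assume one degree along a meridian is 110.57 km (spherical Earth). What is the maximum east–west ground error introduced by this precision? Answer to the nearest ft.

112 ft

Truncating at 3 decimal places can drop up to a full unit in the last place, so the longitude may be off by as much as 0.001°.
One degree of longitude at 72.0494° is 110570 × cos 72.0494° ≈ 110570 × 0.3082 = 34077.3 m.
So at most 0.001° × 34077.3 ≈ 34.0773 m east–west.
In feet: 34.0773 m ÷ 0.3048 ≈ 111.8 ft.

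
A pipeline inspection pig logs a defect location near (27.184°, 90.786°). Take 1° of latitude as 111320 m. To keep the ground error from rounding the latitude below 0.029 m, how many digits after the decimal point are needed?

7

One degree of latitude covers 111320 m.
Rounding to N decimal places gives at most 0.5 × 10⁻ᴺ degrees of error, i.e. 0.5 × 10⁻ᴺ × 111320 m.
Need 0.5 × 111320 × 10⁻ᴺ ≤ 0.029 → 10⁻ᴺ ≤ 5.210e-07, so N ≥ 6.28.
N = 6 would give 0.0557 m (too coarse); N = 7 gives 0.00557 m ≤ 0.029 m.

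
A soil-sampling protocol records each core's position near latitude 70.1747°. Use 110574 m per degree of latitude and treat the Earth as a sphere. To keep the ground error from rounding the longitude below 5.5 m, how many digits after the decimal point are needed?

At 70.1747° one degree of longitude covers 110574 × cos 70.1747° ≈ 110574 × 0.3392 ≈ 37501.5 m.
Rounding to N decimal places gives at most 0.5 × 10⁻ᴺ degrees of error, i.e. 0.5 × 10⁻ᴺ × 37501.5 m.
Need 0.5 × 37501.5 × 10⁻ᴺ ≤ 5.5 → 10⁻ᴺ ≤ 2.933e-04, so N ≥ 3.53.
At 3 places the error can reach 18.8 m, but 4 places keeps it to 1.88 m.

4 decimal places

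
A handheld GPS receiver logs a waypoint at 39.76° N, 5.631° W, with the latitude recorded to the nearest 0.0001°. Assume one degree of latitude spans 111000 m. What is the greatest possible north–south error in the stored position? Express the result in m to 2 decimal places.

5.55 m

Rounding to 4 decimal places leaves the latitude within ±5e-05° of the true value.
Along the meridian that is 5e-05° × 111000 m/° = 5.55 m.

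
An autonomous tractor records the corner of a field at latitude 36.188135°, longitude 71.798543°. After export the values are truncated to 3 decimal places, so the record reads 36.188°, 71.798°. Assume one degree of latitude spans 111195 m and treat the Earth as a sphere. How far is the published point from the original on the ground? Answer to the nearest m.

The latitude changed by +0.000135° and the longitude by +0.000543°.
North–south shift: 0.000135 × 111195 = 15.0113 m.
E–W at 36.188°: 0.000543° × 111195 × cos 36.188° = 0.000543 × 111195 × 0.8071 ≈ 48.7308 m.
Hypotenuse of the two orthogonal shifts: √(15.0113² + 48.7308²) = 50.9905 m.

51 m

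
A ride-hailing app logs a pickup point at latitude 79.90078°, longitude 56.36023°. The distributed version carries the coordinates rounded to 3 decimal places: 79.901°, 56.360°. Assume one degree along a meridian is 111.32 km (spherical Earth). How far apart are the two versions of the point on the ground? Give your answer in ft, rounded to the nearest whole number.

Δlat = 79.90078 − 79.901 = -0.00022°; Δlon = 56.36023 − 56.360 = +0.00023°.
North–south shift: -0.00022 × 111320 = -24.4904 m.
East–west at this latitude: 0.00023° × 111320 × cos 79.901° ≈ 0.00023 × 19519.9 = 4.48958 m.
Hypotenuse of the two orthogonal shifts: √(24.4904² + 4.48958²) = 24.8985 m.
In feet: 24.8985 m ÷ 0.3048 ≈ 81.688 ft.

82 ft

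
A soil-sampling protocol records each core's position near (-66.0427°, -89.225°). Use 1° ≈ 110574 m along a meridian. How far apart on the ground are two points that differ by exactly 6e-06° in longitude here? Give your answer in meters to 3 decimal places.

One degree of longitude here spans 110574 × cos 66.0427° = 110574 × 0.4061 ≈ 44899.2 m; 6e-06° of that is 0.269395 m.

0.269 meters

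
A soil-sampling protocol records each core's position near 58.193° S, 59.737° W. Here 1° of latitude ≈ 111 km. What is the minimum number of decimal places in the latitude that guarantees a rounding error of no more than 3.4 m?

5 decimal places

One degree of latitude covers 111000 m.
With N decimal places the half-ulp bound is 0.5·10⁻ᴺ°, or 0.5·10⁻ᴺ × 111000 m on the ground.
Setting 55500 × 10⁻ᴺ ≤ 3.4 gives 10ᴺ ≥ 1.632e+04, i.e. N ≥ 4.21.
At 4 places the error can reach 5.55 m, but 5 places keeps it to 0.555 m.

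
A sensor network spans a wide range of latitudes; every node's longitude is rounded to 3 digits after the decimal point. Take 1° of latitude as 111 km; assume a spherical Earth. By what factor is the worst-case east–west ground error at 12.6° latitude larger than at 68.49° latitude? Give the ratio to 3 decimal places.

2.662

Rounding to 3 decimal places leaves the longitude within ±0.0005° of the true value.
At 12.6°: 0.0005° × 111000 × cos 12.6° = 0.0005 × 111000 × 0.9759 ≈ 54.163 m.
At 68.49°: 0.0005° × 111000 × cos 68.49° = 0.0005 × 111000 × 0.3667 ≈ 20.35 m.
The ratio reduces to cos 12.6° / cos 68.49° = 0.9759/0.3667 ≈ 2.6616.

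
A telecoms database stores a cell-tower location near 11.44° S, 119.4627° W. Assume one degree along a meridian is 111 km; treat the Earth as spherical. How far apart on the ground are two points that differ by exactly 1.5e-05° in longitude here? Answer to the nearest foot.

5 feet

1.5e-05° of longitude at 11.44° is 1.5e-05 × 111000 × cos 11.44° ≈ 1.5e-05 × 108795 = 1.63192 m.
Converting: 1.63192 m × 3.2808 ft/m ≈ 5.3541 ft.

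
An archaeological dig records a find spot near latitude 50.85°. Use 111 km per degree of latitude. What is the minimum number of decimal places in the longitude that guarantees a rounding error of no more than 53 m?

3

At 50.85° one degree of longitude covers 111000 × cos 50.85° ≈ 111000 × 0.6314 ≈ 70080.2 m.
With N decimal places the half-ulp bound is 0.5·10⁻ᴺ°, or 0.5·10⁻ᴺ × 70080.2 m on the ground.
Setting 35040.1 × 10⁻ᴺ ≤ 53 gives 10ᴺ ≥ 661.1, i.e. N ≥ 2.82.
At 2 places the error can reach 350 m, but 3 places keeps it to 35 m.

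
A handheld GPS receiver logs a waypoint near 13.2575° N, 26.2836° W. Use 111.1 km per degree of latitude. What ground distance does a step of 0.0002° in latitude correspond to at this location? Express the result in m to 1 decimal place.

22.2 m

Along a meridian 0.0002° is 0.0002 × 111100 = 22.22 m.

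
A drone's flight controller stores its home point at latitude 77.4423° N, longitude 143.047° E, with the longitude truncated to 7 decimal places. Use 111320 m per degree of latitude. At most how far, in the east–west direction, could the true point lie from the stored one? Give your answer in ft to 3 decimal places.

Truncating at 7 decimal places can drop up to a full unit in the last place, so the longitude may be off by as much as 1e-07°.
One degree of longitude at 77.4423° is 111320 × cos 77.4423° ≈ 111320 × 0.2174 = 24203.5 m.
East–west error: 1e-07° × 24203.5 m/° ≈ 0.00242035 m.
Converting: 0.00242035 m × 3.2808 ft/m ≈ 0.0079408 ft.

0.008 ft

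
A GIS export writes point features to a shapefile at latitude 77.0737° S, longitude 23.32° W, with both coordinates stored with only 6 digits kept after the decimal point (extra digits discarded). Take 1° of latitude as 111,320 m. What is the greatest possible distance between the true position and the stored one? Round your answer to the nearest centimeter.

Truncating at 6 decimal places can drop up to a full unit in the last place, so each coordinate may be off by as much as 1e-06°.
Latitude error → 1e-06 × 111320 = 0.11132 m along the meridian.
East–west component at 77.0737°: 1e-06° × 111320 × cos 77.0737° ≈ 1e-06 × 24902 ≈ 0.024902 m.
Combining orthogonally: (0.11132² + 0.024902²)^½ ≈ 0.114071 m.
That is 0.114071 m = 11.407 cm.

11 centimeters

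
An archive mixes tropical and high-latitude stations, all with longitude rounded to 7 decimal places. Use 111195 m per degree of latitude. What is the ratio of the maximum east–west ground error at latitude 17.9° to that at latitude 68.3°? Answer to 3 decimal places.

2.574

Rounding to 7 decimal places leaves the longitude within ±5e-08° of the true value.
Error at 17.9° = 5e-08° × 111195 × cos 17.9° ≈ 0.0055597 × 0.9516 = 0.0052906 m.
At 68.3°: 5e-08° × 111195 × cos 68.3° = 5e-08 × 111195 × 0.3697 ≈ 0.0020557 m.
The ratio reduces to cos 17.9° / cos 68.3° = 0.9516/0.3697 ≈ 2.5736.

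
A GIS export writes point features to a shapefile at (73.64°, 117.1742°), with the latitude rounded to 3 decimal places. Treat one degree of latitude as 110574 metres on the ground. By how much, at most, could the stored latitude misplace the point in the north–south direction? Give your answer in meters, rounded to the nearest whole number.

Rounding to 3 decimal places leaves the latitude within ±0.0005° of the true value.
So the N–S error is at most 0.0005 × 110574 = 55.287 m.

55 meters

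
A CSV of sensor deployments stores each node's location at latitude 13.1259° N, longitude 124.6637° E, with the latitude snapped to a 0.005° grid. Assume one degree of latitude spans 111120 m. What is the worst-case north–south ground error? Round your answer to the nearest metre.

With a 0.005° grid the true value lies within half a step, ±0.005°/2 = ±0.0025°, of the stored one.
So the N–S error is at most 0.0025 × 111120 = 277.8 m.

278 metres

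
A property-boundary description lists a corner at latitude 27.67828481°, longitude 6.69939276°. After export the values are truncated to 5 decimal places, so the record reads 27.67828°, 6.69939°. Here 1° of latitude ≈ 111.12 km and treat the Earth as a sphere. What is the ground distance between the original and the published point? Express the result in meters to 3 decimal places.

The latitude changed by +0.00000481° and the longitude by +0.00000276°.
N–S: 0.00000481° × 111120 m/° = 0.534487 m.
East–west at this latitude: 0.00000276° × 111120 × cos 27.6783° ≈ 0.00000276 × 98404.5 = 0.271596 m.
Combined displacement = (0.534487² + 0.271596²)^½ ≈ 0.599534 m.

0.600 meters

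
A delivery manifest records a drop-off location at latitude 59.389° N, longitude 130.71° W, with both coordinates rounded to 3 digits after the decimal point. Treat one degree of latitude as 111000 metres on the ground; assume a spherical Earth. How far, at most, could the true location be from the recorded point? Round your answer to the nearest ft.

204 ft

Rounding to 3 decimal places leaves each coordinate within ±0.0005° of the true value.
Latitude error → 0.0005 × 111000 = 55.5 m along the meridian.
East–west component at 59.389°: 0.0005° × 111000 × cos 59.389° ≈ 0.0005 × 56521.9 ≈ 28.261 m.
Worst case both components are at the extreme and orthogonal: √(55.5² + 28.261²) ≈ 62.2811 m.
In feet: 62.2811 m ÷ 0.3048 ≈ 204.33 ft.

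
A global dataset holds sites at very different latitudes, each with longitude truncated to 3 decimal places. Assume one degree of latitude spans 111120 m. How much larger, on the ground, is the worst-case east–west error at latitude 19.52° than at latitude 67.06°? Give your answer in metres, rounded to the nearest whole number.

Truncating at 3 decimal places can drop up to a full unit in the last place, so the longitude may be off by as much as 0.001°.
Error at 19.52° = 0.001° × 111120 × cos 19.52° ≈ 111.12 × 0.9425 = 104.73 m.
Error at 67.06° = 0.001° × 111120 × cos 67.06° ≈ 111.12 × 0.3898 = 43.311 m.
Difference: 104.73 − 43.311 = 61.422 m.

61 metres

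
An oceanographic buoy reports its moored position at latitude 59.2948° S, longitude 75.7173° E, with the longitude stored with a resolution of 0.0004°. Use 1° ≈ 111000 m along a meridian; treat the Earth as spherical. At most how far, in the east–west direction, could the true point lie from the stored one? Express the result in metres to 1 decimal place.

11.3 metres

With a 0.0004° grid the true value lies within half a step, ±0.0004°/2 = ±0.0002°, of the stored one.
One degree of longitude at 59.2948° is 111000 × cos 59.2948° ≈ 111000 × 0.5106 = 56678.9 m.
So at most 0.0002° × 56678.9 ≈ 11.3358 m east–west.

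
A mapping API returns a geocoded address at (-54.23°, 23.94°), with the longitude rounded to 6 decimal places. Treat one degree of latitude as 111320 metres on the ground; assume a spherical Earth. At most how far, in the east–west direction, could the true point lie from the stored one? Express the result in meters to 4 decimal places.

Rounding to 6 decimal places leaves the longitude within ±5e-07° of the true value.
One degree of longitude at 54.23° is 111320 × cos 54.23° ≈ 111320 × 0.5845 = 65070.2 m.
Maximum E–W displacement: 5e-07 × 65070.2 = 0.0325351 m.

0.0325 meters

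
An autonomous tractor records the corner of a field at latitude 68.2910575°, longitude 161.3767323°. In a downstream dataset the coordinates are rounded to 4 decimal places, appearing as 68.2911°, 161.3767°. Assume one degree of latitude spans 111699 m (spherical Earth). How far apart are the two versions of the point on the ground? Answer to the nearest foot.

16 feet

The latitude changed by -0.0000425° and the longitude by +0.0000323°.
North–south shift: -0.0000425 × 111699 = -4.74721 m.
E–W at 68.2911°: 0.0000323° × 111699 × cos 68.2911° = 0.0000323 × 111699 × 0.3699 ≈ 1.33452 m.
Hypotenuse of the two orthogonal shifts: √(4.74721² + 1.33452²) = 4.93122 m.
In feet: 4.93122 m ÷ 0.3048 ≈ 16.179 ft.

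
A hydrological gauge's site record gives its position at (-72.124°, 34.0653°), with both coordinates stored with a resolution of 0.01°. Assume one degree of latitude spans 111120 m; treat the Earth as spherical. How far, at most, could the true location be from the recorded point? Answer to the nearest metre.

581 metres

With a 0.01° grid the true value lies within half a step, ±0.01°/2 = ±0.005°, of the stored one.
North–south component: 0.005° × 111120 = 555.6 m.
East–west component at 72.124°: 0.005° × 111120 × cos 72.124° ≈ 0.005 × 34109.2 ≈ 170.546 m.
The two errors are perpendicular, so the maximum displacement is √(555.6² + 170.546²) ≈ 581.186 m.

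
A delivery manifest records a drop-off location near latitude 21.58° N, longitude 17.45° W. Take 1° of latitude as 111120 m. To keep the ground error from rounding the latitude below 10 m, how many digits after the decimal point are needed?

One degree of latitude covers 111120 m.
With N decimal places the half-ulp bound is 0.5·10⁻ᴺ°, or 0.5·10⁻ᴺ × 111120 m on the ground.
Need 0.5 × 111120 × 10⁻ᴺ ≤ 10 → 10⁻ᴺ ≤ 1.800e-04, so N ≥ 3.74.
So 4 decimal places suffice (5.56 m); 3 would allow up to 55.6 m.

4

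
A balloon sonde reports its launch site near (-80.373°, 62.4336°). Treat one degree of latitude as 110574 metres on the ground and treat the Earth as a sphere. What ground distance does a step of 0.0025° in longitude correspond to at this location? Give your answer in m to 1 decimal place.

0.0025° of longitude at 80.373° is 0.0025 × 110574 × cos 80.373° ≈ 0.0025 × 18491.7 = 46.2292 m.

46.2 m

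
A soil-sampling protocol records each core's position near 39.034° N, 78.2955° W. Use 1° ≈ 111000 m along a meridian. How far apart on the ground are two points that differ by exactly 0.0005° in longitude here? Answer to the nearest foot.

At 39.034° a degree of longitude is 111000 × cos 39.034° ≈ 86221.7 m, so 0.0005° corresponds to 43.1109 m.
In feet: 43.1109 m ÷ 0.3048 ≈ 141.44 ft.

141 feet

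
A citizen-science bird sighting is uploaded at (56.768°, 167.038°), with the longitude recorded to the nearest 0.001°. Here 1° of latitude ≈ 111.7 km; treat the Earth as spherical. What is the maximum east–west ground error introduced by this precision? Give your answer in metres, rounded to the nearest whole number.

31 metres

Rounding to 3 decimal places leaves the longitude within ±0.0005° of the true value.
Parallels shrink by cos φ, so at 56.768° a degree of longitude is 111700 × 0.5480 ≈ 61215 m.
So at most 0.0005° × 61215 ≈ 30.6075 m east–west.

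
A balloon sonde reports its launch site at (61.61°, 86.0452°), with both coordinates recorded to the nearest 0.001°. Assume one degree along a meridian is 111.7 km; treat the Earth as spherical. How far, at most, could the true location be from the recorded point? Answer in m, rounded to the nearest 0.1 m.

61.8 m

Rounding to 3 decimal places leaves each coordinate within ±0.0005° of the true value.
North–south component: 0.0005° × 111700 = 55.85 m.
E–W at 61.61°: 0.0005° × 111700 × cos 61.61° = 0.0005 × 111700 × 0.4755 ≈ 26.555 m.
The two errors are perpendicular, so the maximum displacement is √(55.85² + 26.555²) ≈ 61.8417 m.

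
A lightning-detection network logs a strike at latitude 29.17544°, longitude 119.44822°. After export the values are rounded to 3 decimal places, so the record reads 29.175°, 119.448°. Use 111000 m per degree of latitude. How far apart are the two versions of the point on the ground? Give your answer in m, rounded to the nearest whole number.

53 m

The latitude changed by +0.00044° and the longitude by +0.00022°.
North–south shift: 0.00044 × 111000 = 48.84 m.
East–west at this latitude: 0.00022° × 111000 × cos 29.175° ≈ 0.00022 × 96918 = 21.322 m.
Hypotenuse of the two orthogonal shifts: √(48.84² + 21.322²) = 53.2914 m.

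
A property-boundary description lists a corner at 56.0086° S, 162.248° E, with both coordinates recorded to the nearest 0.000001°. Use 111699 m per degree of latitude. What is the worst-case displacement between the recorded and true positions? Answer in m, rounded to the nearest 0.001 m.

Rounding to 6 decimal places leaves each coordinate within ±5e-07° of the true value.
Latitude error → 5e-07 × 111699 = 0.0558495 m along the meridian.
E–W at 56.0086°: 5e-07° × 111699 × cos 56.0086° = 5e-07 × 111699 × 0.5591 ≈ 0.0312237 m.
Combining orthogonally: (0.0558495² + 0.0312237²)^½ ≈ 0.063985 m.

0.064 m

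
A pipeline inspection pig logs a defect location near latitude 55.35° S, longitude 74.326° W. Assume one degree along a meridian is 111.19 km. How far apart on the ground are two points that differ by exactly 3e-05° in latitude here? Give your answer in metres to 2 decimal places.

Along a meridian 3e-05° is 3e-05 × 111190 = 3.3357 m.

3.34 metres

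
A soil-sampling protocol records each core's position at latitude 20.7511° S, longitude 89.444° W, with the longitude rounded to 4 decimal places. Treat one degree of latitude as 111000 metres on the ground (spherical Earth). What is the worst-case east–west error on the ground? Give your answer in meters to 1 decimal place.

Rounding to 4 decimal places leaves the longitude within ±5e-05° of the true value.
At latitude 20.7511° a degree of longitude spans 111000 m × cos 20.7511° = 111000 × 0.9351 ≈ 103799 m.
So at most 5e-05° × 103799 ≈ 5.18996 m east–west.

5.2 meters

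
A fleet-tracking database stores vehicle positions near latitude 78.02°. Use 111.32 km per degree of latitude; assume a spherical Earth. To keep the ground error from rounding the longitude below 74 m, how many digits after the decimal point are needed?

3

At 78.02° one degree of longitude covers 111320 × cos 78.02° ≈ 111320 × 0.2076 ≈ 23106.7 m.
Rounding to N decimal places gives at most 0.5 × 10⁻ᴺ degrees of error, i.e. 0.5 × 10⁻ᴺ × 23106.7 m.
Setting 11553.4 × 10⁻ᴺ ≤ 74 gives 10ᴺ ≥ 156.1, i.e. N ≥ 2.19.
At 2 places the error can reach 116 m, but 3 places keeps it to 11.6 m.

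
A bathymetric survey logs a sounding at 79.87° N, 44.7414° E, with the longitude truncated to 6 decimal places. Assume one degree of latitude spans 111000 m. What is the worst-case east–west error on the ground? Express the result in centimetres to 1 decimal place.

Truncating at 6 decimal places can drop up to a full unit in the last place, so the longitude may be off by as much as 1e-06°.
Parallels shrink by cos φ, so at 79.87° a degree of longitude is 111000 × 0.1759 ≈ 19522.9 m.
So at most 1e-06° × 19522.9 ≈ 0.0195229 m east–west.
That is 0.0195229 m = 1.9523 cm.

2.0 centimetres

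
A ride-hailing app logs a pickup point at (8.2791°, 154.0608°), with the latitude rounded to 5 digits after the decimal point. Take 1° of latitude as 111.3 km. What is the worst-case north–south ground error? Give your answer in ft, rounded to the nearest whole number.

2 ft

Rounding to 5 decimal places leaves the latitude within ±5e-06° of the true value.
Along the meridian that is 5e-06° × 111300 m/° = 0.5565 m.
Converting: 0.5565 m × 3.2808 ft/m ≈ 1.8258 ft.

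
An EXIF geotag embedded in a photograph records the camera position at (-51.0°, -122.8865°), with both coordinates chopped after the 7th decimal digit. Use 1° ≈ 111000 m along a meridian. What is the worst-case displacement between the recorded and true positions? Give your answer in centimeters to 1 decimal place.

1.3 centimeters

Truncating at 7 decimal places can drop up to a full unit in the last place, so each coordinate may be off by as much as 1e-07°.
Latitude error → 1e-07 × 111000 = 0.0111 m along the meridian.
E–W at 51°: 1e-07° × 111000 × cos 51° = 1e-07 × 111000 × 0.6293 ≈ 0.00698546 m.
Worst case both components are at the extreme and orthogonal: √(0.0111² + 0.00698546²) ≈ 0.0131151 m.
That is 0.0131151 m = 1.3115 cm.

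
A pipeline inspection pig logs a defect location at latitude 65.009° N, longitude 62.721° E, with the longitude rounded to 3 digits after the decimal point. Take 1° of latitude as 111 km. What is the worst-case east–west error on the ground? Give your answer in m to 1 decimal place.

Rounding to 3 decimal places leaves the longitude within ±0.0005° of the true value.
One degree of longitude at 65.009° is 111000 × cos 65.009° ≈ 111000 × 0.4225 = 46894.8 m.
So at most 0.0005° × 46894.8 ≈ 23.4474 m east–west.

23.4 m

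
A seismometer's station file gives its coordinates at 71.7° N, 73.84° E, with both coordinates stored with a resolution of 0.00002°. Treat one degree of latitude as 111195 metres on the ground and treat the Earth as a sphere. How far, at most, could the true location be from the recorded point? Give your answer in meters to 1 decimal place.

With a 0.00002° grid the true value lies within half a step, ±0.00002°/2 = ±1e-05°, of the stored one.
Latitude error → 1e-05 × 111195 = 1.11195 m along the meridian.
East–west component at 71.7°: 1e-05° × 111195 × cos 71.7° ≈ 1e-05 × 34914.4 ≈ 0.349144 m.
Combining orthogonally: (1.11195² + 0.349144²)^½ ≈ 1.16548 m.

1.2 meters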